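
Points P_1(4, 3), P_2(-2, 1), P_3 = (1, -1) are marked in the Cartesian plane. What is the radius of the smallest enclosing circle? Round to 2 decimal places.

3.16

Side lengths²: P_1P_2² = 40, P_1P_3² = 25, P_2P_3² = 13.
Since P_1P_2² = 40 ≥ 25 + 13 = 38, the angle opposite P_1P_2 is not acute, so the smallest enclosing circle has P_1P_2 as diameter.
Centre = midpoint of P_1P_2 = (1, 2), r² = 40/4 = 10.
r = √10 ≈ 3.16.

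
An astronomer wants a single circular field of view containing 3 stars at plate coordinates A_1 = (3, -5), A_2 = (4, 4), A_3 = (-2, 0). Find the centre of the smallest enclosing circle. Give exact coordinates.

Side lengths²: A_1A_2² = 82, A_1A_3² = 50, A_2A_3² = 52.
Since A_1A_2² = 82 < 52 + 50 = 102, the triangle is acute, so the smallest enclosing circle is the circumcircle.
Circumcentre = (2.6, -0.4), r² = 21.32.
Centre = (2.6, -0.4).

(2.6, -0.4)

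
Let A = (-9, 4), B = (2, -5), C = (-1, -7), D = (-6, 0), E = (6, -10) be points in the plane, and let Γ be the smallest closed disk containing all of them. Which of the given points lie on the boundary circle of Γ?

By Welzl's lemma the MEC is supported by two points (diametrically opposite) or three points (on a circumcircle).
The farthest pair is A–E with squared distance 421. The circle on this segment as diameter has centre (-1.5, -3) and r² = 421/4 = 105.25.
Check B: distance² to centre = 16.25 ≤ 105.25, so it lies inside.
All remaining points lie in this disk, and no smaller disk contains both endpoints, so this is the minimum enclosing circle.
The points at distance exactly r from the centre are A, E — 2 points.

A, E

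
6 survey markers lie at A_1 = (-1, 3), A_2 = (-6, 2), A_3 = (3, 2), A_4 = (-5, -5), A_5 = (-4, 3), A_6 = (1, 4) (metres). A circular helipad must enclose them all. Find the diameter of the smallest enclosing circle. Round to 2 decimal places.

A smallest enclosing disk is always determined by at most three of the input points on its boundary.
The minimum enclosing circle is determined by three boundary points: A_3, A_4, A_6.
Their circumcentre is (-1.7, -0.7) with r² = 29.38.
The farthest remaining point A_2 is at distance² 25.78 ≤ 29.38.
Diameter = 2r = 2√(29.38) ≈ 10.84.

10.84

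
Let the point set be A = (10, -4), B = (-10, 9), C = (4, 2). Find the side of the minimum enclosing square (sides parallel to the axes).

The bounding box has width 20 and height 13.
An axis-aligned square enclosing the set must have side ≥ max(width, height).
So the minimum side is max(20, 13) = 20.

20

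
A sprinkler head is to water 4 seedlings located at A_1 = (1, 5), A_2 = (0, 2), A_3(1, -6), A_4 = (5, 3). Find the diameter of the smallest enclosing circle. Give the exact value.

By Welzl's lemma the MEC is supported by two points (diametrically opposite) or three points (on a circumcircle).
The farthest pair is A_1–A_3 with squared distance 121. The circle on this segment as diameter has centre (1, -0.5) and r² = 121/4 = 30.25.
Check A_2: distance² to centre = 7.25 ≤ 30.25, so it lies inside.
All remaining points lie in this disk, and no smaller disk contains both endpoints, so this is the minimum enclosing circle.
Diameter = 2r = 2√(30.25) = 11.

11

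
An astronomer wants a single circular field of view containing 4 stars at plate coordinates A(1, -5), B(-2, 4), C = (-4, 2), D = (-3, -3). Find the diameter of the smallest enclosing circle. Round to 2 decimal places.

9.49

By Welzl's lemma the MEC is supported by two points (diametrically opposite) or three points (on a circumcircle).
The farthest pair is A–B with squared distance 90. The circle on this segment as diameter has centre (-0.5, -0.5) and r² = 90/4 = 22.5.
Check C: distance² to centre = 18.5 ≤ 22.5, so it lies inside.
All remaining points lie in this disk, and no smaller disk contains both endpoints, so this is the minimum enclosing circle.
Diameter = 2r = 2√(22.5) ≈ 9.49.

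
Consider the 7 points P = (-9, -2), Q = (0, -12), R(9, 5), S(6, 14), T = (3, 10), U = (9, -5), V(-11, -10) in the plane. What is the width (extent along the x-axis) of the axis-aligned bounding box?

max x = 9, min x = -11, so width = 20.

20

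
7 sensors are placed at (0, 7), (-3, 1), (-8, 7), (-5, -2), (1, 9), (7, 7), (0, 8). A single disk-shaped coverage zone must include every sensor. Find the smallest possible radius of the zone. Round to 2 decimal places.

A smallest enclosing disk is always determined by at most three of the input points on its boundary.
The minimum enclosing circle is determined by three boundary points: (-8, 7), (-5, -2), (7, 7).
Their circumcentre is (-0.5, 4.5) with r² = 62.5.
The farthest remaining point (1, 9) is at distance² 22.5 ≤ 62.5.
r = √(62.5) ≈ 7.91.

7.91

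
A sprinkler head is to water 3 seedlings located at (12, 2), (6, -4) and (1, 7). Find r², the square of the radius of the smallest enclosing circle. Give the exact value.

Call the three points A, B, C in the order given.
Side lengths²: AB² = 72, AC² = 146, BC² = 146.
Since BC² = 146 < 146 + 72 = 218, the triangle is acute, so the smallest enclosing circle is the circumcircle.
Circumcentre = (5.5625, 2.4375), r² = 41.6328125.

41.6328125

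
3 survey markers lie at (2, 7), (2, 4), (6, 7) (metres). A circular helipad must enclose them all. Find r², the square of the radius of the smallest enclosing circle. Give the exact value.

Call the three points A, B, C in the order given.
Side lengths²: AB² = 9, AC² = 16, BC² = 25.
Since BC² = 25 ≥ 16 + 9 = 25, the angle opposite BC is not acute, so the smallest enclosing circle has BC as diameter.
Centre = midpoint of BC = (4, 5.5), r² = 25/4 = 6.25.

6.25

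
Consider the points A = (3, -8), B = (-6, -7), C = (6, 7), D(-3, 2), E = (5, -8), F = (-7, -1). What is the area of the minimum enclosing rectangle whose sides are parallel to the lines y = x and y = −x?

247

In coordinates u = x + y, v = x − y the rectangle is axis-aligned; the map (x,y)→(u,v) scales areas by 2.
u-values: -5, -13, 13, -1, -3, -8; range = 13 − (-13) = 26.
v-values: 11, 1, -1, -5, 13, -6; range = 13 − (-6) = 19.
Area = (26 × 19) / 2 = 247.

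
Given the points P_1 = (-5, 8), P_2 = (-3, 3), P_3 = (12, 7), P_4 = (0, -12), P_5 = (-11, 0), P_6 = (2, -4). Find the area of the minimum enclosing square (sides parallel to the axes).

The bounding box has width 23 and height 20.
An axis-aligned square enclosing the set must have side ≥ max(width, height).
So the minimum side is max(23, 20) = 23.
Area = 23² = 529.

529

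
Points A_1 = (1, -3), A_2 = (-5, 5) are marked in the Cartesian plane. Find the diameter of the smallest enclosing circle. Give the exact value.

10

The smallest circle enclosing two points has them as diameter endpoints.
Centre = midpoint = (-2, 1); r² = |A_1A_2|²/4 = 100/4 = 25.
Diameter = 2r = 2√25 = 10.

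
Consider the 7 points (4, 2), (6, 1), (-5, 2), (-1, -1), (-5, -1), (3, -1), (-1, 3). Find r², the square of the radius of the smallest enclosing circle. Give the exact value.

A smallest enclosing disk is always determined by at most three of the input points on its boundary.
The minimum enclosing circle is determined by three boundary points: (6, 1), (-5, 2), (-5, -1).
Their circumcentre is (9/22, 0.5) with r² = 7625/242.
The farthest remaining point (4, 2) is at distance² 3665/242 ≤ 7625/242.

7625/242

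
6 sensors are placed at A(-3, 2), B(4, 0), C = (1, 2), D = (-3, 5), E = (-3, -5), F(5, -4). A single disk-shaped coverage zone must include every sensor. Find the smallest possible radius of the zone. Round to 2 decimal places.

By Welzl's lemma the MEC is supported by two points (diametrically opposite) or three points (on a circumcircle).
The minimum enclosing circle is determined by three boundary points: D, E, F.
Their circumcentre is (0.4375, 0) with r² = 36.81640625.
The farthest remaining point A is at distance² 15.81640625 ≤ 36.81640625.
r = √(36.81640625) ≈ 6.07.

6.07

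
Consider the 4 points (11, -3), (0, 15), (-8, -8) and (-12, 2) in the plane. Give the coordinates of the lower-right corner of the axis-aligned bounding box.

(11, -8)

x-range [-12, 11], y-range [-8, 15].
The lower-right corner is (11, -8).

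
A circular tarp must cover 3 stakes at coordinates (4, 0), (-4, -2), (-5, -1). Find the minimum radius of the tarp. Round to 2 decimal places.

Call the three points A, B, C in the order given.
Side lengths²: AB² = 68, AC² = 82, BC² = 2.
Since AC² = 82 ≥ 68 + 2 = 70, the angle opposite AC is not acute, so the smallest enclosing circle has AC as diameter.
Centre = midpoint of AC = (-0.5, -0.5), r² = 82/4 = 20.5.
r = √(20.5) ≈ 4.53.

4.53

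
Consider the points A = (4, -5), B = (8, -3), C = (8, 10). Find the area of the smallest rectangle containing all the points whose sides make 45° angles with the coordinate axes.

In coordinates u = x + y, v = x − y the rectangle is axis-aligned; the map (x,y)→(u,v) scales areas by 2.
u-values: -1, 5, 18; range = 18 − (-1) = 19.
v-values: 9, 11, -2; range = 11 − (-2) = 13.
Area = (19 × 13) / 2 = 123.5.

123.5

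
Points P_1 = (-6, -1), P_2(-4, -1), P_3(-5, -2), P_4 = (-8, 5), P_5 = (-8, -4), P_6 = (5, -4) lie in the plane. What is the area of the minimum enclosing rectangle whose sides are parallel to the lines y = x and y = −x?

In coordinates u = x + y, v = x − y the rectangle is axis-aligned; the map (x,y)→(u,v) scales areas by 2.
u-values: -7, -5, -7, -3, -12, 1; range = 1 − (-12) = 13.
v-values: -5, -3, -3, -13, -4, 9; range = 9 − (-13) = 22.
Area = (13 × 22) / 2 = 143.

143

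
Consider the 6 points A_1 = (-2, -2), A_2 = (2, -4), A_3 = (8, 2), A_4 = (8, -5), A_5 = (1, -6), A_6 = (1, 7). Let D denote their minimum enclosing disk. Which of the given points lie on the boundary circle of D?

By Welzl's lemma the MEC is supported by two points (diametrically opposite) or three points (on a circumcircle).
The minimum enclosing circle is determined by three boundary points: A_4, A_5, A_6.
Their circumcentre is (51/14, 0.5) with r² = 4825/98.
The farthest remaining point A_1 is at distance² 3733/98 ≤ 4825/98.
The points at distance exactly r from the centre are A_4, A_5, A_6 — 3 points.

A_4, A_5, A_6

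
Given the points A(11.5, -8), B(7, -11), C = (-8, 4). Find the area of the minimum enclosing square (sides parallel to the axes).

The bounding box has width 19.5 and height 15.
An axis-aligned square enclosing the set must have side ≥ max(width, height).
So the minimum side is max(19.5, 15) = 19.5.
Area = 19.5² = 380.25.

380.25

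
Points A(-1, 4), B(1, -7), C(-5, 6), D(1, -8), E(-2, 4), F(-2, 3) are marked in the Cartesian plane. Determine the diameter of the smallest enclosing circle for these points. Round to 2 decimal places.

A smallest enclosing disk is always determined by at most three of the input points on its boundary.
The farthest pair is C–D with squared distance 232. The circle on this segment as diameter has centre (-2, -1) and r² = 232/4 = 58.
Check A: distance² to centre = 26 ≤ 58, so it lies inside.
All remaining points lie in this disk, and no smaller disk contains both endpoints, so this is the minimum enclosing circle.
Diameter = 2r = 2√58 ≈ 15.23.

15.23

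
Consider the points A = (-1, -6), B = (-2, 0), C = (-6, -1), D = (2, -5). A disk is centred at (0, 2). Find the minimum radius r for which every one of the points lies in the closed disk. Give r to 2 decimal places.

8.06

The required radius is the distance from (0, 2) to the farthest point.
Squared distances: 65, 8, 45, 53.
Maximum is 65, attained at A.
r = √65 ≈ 8.06.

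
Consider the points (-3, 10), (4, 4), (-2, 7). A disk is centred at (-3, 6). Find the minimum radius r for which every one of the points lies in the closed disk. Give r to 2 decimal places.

The required radius is the distance from (-3, 6) to the farthest point.
Squared distances: 16, 53, 2.
Maximum is 53, attained at (4, 4).
r = √53 ≈ 7.28.

7.28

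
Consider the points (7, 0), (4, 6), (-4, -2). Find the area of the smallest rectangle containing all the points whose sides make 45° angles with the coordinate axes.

72

In coordinates u = x + y, v = x − y the rectangle is axis-aligned; the map (x,y)→(u,v) scales areas by 2.
u-values: 7, 10, -6; range = 10 − (-6) = 16.
v-values: 7, -2, -2; range = 7 − (-2) = 9.
Area = (16 × 9) / 2 = 72.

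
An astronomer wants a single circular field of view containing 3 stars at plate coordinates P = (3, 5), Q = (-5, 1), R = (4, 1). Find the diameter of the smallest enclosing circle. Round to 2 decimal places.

Side lengths²: PQ² = 80, PR² = 17, QR² = 81.
Since QR² = 81 < 80 + 17 = 97, the triangle is acute, so the smallest enclosing circle is the circumcircle.
Circumcentre = (-0.5, 2), r² = 21.25.
Diameter = 2r = 2√(21.25) ≈ 9.22.

9.22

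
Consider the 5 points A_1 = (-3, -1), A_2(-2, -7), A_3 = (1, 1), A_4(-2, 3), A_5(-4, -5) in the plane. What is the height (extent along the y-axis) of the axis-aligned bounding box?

10

max y = 3, min y = -7, so height = 10.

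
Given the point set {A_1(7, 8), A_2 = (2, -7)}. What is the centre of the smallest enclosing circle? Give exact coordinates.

The smallest circle enclosing two points has them as diameter endpoints.
Centre = midpoint = (4.5, 0.5); r² = |A_1A_2|²/4 = 250/4 = 62.5.
Centre = (4.5, 0.5).

(4.5, 0.5)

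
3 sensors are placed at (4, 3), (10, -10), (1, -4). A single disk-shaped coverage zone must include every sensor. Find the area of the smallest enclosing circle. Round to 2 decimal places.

Call the three points A, B, C in the order given.
Side lengths²: AB² = 205, AC² = 58, BC² = 117.
Since AB² = 205 ≥ 117 + 58 = 175, the angle opposite AB is not acute, so the smallest enclosing circle has AB as diameter.
Centre = midpoint of AB = (7, -3.5), r² = 205/4 = 51.25.
Area = π·r² = π·51.25 ≈ 161.01.

161.01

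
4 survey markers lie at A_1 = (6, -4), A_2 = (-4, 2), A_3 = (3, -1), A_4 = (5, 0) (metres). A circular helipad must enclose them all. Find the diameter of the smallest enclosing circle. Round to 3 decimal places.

A smallest enclosing disk is always determined by at most three of the input points on its boundary.
The farthest pair is A_1–A_2 with squared distance 136. The circle on this segment as diameter has centre (1, -1) and r² = 136/4 = 34.
Check A_3: distance² to centre = 4 ≤ 34, so it lies inside.
All remaining points lie in this disk, and no smaller disk contains both endpoints, so this is the minimum enclosing circle.
Diameter = 2r = 2√34 ≈ 11.662.

11.662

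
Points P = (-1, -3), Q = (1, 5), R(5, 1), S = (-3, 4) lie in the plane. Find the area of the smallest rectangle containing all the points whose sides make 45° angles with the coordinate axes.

55

In coordinates u = x + y, v = x − y the rectangle is axis-aligned; the map (x,y)→(u,v) scales areas by 2.
u-values: -4, 6, 6, 1; range = 6 − (-4) = 10.
v-values: 2, -4, 4, -7; range = 4 − (-7) = 11.
Area = (10 × 11) / 2 = 55.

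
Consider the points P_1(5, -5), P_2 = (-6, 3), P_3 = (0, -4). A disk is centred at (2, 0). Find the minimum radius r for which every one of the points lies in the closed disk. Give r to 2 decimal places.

8.54

The required radius is the distance from (2, 0) to the farthest point.
Squared distances: 34, 73, 20.
Maximum is 73, attained at P_2.
r = √73 ≈ 8.54.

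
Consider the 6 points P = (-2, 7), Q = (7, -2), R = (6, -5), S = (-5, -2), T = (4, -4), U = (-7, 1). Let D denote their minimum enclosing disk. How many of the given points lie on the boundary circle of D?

3

The minimum enclosing circle is determined by three boundary points: P, R, U.
Their circumcentre is (7/18, -2/27) with r² = 162565/2916.
The farthest remaining point Q is at distance² 138265/2916 ≤ 162565/2916.
The points at distance exactly r from the centre are P, R, U — 3 points.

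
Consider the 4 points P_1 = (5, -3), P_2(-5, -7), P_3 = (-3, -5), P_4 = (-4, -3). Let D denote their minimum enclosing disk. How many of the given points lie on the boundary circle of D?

2

The minimum enclosing circle of a finite set is fixed by two of the points (as a diameter) or three (as a circumcircle).
The farthest pair is P_1–P_2 with squared distance 116. The circle on this segment as diameter has centre (0, -5) and r² = 116/4 = 29.
Check P_3: distance² to centre = 9 ≤ 29, so it lies inside.
All remaining points lie in this disk, and no smaller disk contains both endpoints, so this is the minimum enclosing circle.
The points at distance exactly r from the centre are P_1, P_2 — 2 points.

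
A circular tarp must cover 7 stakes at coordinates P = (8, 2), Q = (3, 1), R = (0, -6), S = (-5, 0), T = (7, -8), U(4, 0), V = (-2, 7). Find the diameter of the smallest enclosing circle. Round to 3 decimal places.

17.493

By Welzl's lemma the MEC is supported by two points (diametrically opposite) or three points (on a circumcircle).
The farthest pair is T–V with squared distance 306. The circle on this segment as diameter has centre (2.5, -0.5) and r² = 306/4 = 76.5.
Check P: distance² to centre = 36.5 ≤ 76.5, so it lies inside.
All remaining points lie in this disk, and no smaller disk contains both endpoints, so this is the minimum enclosing circle.
Diameter = 2r = 2√(76.5) ≈ 17.493.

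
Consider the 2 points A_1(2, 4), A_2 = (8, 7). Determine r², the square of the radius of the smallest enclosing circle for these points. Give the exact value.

11.25

The smallest circle enclosing two points has them as diameter endpoints.
Centre = midpoint = (5, 5.5); r² = |A_1A_2|²/4 = 45/4 = 11.25.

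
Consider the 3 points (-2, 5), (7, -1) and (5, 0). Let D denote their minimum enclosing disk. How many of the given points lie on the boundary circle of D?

Call the three points A, B, C in the order given.
Side lengths²: AB² = 117, AC² = 74, BC² = 5.
Since AB² = 117 ≥ 74 + 5 = 79, the angle opposite AB is not acute, so the smallest enclosing circle has AB as diameter.
Centre = midpoint of AB = (2.5, 2), r² = 117/4 = 29.25.
The points at distance exactly r from the centre are (-2, 5), (7, -1) — 2 points.

2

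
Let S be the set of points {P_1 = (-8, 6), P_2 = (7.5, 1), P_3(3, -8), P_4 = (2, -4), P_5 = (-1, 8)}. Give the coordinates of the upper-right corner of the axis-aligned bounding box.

(7.5, 8)

x-range [-8, 7.5], y-range [-8, 8].
The upper-right corner is (7.5, 8).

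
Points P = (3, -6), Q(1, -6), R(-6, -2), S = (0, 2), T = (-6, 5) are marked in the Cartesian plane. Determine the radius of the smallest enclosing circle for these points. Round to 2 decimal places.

By Welzl's lemma the MEC is supported by two points (diametrically opposite) or three points (on a circumcircle).
The farthest pair is P–T with squared distance 202. The circle on this segment as diameter has centre (-1.5, -0.5) and r² = 202/4 = 50.5.
Check Q: distance² to centre = 36.5 ≤ 50.5, so it lies inside.
All remaining points lie in this disk, and no smaller disk contains both endpoints, so this is the minimum enclosing circle.
r = √(50.5) ≈ 7.11.

7.11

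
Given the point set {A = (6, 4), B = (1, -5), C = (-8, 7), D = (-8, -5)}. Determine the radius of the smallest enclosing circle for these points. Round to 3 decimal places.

The minimum enclosing circle is determined by three boundary points: A, C, D.
Their circumcentre is (-55/28, 1) with r² = 56785/784.
The farthest remaining point B is at distance² 35113/784 ≤ 56785/784.
r = √(56785/784) ≈ 8.511.

8.511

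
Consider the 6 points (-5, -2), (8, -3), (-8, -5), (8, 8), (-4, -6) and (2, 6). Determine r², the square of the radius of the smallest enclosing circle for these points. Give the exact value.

106.25

The minimum enclosing circle of a finite set is fixed by two of the points (as a diameter) or three (as a circumcircle).
The farthest pair is (-8, -5)–(8, 8) with squared distance 425. The circle on this segment as diameter has centre (0, 1.5) and r² = 425/4 = 106.25.
Check (-5, -2): distance² to centre = 37.25 ≤ 106.25, so it lies inside.
All remaining points lie in this disk, and no smaller disk contains both endpoints, so this is the minimum enclosing circle.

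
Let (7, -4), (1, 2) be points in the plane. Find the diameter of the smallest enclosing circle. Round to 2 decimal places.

8.49

The smallest circle enclosing two points has them as diameter endpoints.
Centre = midpoint = (4, -1); r² = |(7, -4)−(1, 2)|²/4 = 72/4 = 18.
Diameter = 2r = 2√18 ≈ 8.49.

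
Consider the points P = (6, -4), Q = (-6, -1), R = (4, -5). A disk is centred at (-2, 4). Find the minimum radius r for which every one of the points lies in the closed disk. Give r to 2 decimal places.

The required radius is the distance from (-2, 4) to the farthest point.
Squared distances: 128, 41, 117.
Maximum is 128, attained at P.
r = √128 ≈ 11.31.

11.31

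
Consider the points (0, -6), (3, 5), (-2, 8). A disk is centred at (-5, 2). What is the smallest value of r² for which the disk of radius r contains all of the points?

The required radius is the distance from (-5, 2) to the farthest point.
Squared distances: 89, 73, 45.
Maximum is 89, attained at (0, -6).

89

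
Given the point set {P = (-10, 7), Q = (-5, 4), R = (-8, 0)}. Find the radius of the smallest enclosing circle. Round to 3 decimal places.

Side lengths²: PQ² = 34, PR² = 53, QR² = 25.
Since PR² = 53 < 34 + 25 = 59, the triangle is acute, so the smallest enclosing circle is the circumcircle.
Circumcentre = (-501/58, 209/58), r² = 22525/1682.
r = √(22525/1682) ≈ 3.659.

3.659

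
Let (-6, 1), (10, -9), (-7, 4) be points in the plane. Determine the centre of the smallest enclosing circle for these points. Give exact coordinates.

Call the three points A, B, C in the order given.
Side lengths²: AB² = 356, AC² = 10, BC² = 458.
Since BC² = 458 ≥ 356 + 10 = 366, the angle opposite BC is not acute, so the smallest enclosing circle has BC as diameter.
Centre = midpoint of BC = (1.5, -2.5), r² = 458/4 = 114.5.
Centre = (1.5, -2.5).

(1.5, -2.5)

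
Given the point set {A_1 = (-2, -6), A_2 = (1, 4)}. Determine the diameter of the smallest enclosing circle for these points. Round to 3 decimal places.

10.440

The smallest circle enclosing two points has them as diameter endpoints.
Centre = midpoint = (-0.5, -1); r² = |A_1A_2|²/4 = 109/4 = 27.25.
Diameter = 2r = 2√(27.25) ≈ 10.440.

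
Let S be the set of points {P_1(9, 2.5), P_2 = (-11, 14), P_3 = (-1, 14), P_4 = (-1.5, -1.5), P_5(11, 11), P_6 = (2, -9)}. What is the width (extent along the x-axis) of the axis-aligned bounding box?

max x = 11, min x = -11, so width = 22.

22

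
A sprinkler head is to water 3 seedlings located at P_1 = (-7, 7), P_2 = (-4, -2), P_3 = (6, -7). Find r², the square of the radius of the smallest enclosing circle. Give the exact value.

91.25

Side lengths²: P_1P_2² = 90, P_1P_3² = 365, P_2P_3² = 125.
Since P_1P_3² = 365 ≥ 125 + 90 = 215, the angle opposite P_1P_3 is not acute, so the smallest enclosing circle has P_1P_3 as diameter.
Centre = midpoint of P_1P_3 = (-0.5, 0), r² = 365/4 = 91.25.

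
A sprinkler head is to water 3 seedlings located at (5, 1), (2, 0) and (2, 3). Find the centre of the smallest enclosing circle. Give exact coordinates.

Call the three points A, B, C in the order given.
Side lengths²: AB² = 10, AC² = 13, BC² = 9.
Since AC² = 13 < 10 + 9 = 19, the triangle is acute, so the smallest enclosing circle is the circumcircle.
Circumcentre = (19/6, 1.5), r² = 65/18.
Centre = (19/6, 1.5).

(19/6, 1.5)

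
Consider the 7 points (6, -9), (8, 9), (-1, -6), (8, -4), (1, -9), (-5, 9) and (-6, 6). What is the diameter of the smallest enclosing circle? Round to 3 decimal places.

The minimum enclosing circle of a finite set is fixed by two of the points (as a diameter) or three (as a circumcircle).
The minimum enclosing circle is determined by three boundary points: (6, -9), (8, 9), (-5, 9).
Their circumcentre is (1.5, 11/18) with r² = 18245/162.
The farthest remaining point (1, -9) is at distance² 15005/162 ≤ 18245/162.
Diameter = 2r = 2√(18245/162) ≈ 21.225.

21.225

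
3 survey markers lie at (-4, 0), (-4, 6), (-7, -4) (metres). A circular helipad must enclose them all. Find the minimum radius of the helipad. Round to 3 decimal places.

5.220

Call the three points A, B, C in the order given.
Side lengths²: AB² = 36, AC² = 25, BC² = 109.
Since BC² = 109 ≥ 36 + 25 = 61, the angle opposite BC is not acute, so the smallest enclosing circle has BC as diameter.
Centre = midpoint of BC = (-5.5, 1), r² = 109/4 = 27.25.
r = √(27.25) ≈ 5.220.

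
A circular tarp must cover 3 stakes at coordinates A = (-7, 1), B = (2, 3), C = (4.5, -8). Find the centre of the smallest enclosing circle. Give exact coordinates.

(-1.25, -3.5)

Side lengths²: AB² = 85, AC² = 213.25, BC² = 127.25.
Since AC² = 213.25 ≥ 127.25 + 85 = 212.25, the angle opposite AC is not acute, so the smallest enclosing circle has AC as diameter.
Centre = midpoint of AC = (-1.25, -3.5), r² = 213.25/4 = 53.3125.
Centre = (-1.25, -3.5).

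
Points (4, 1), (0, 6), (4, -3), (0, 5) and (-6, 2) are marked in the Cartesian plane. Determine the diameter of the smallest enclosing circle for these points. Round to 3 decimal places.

11.343

The minimum enclosing circle of a finite set is fixed by two of the points (as a diameter) or three (as a circumcircle).
The minimum enclosing circle is determined by three boundary points: (0, 6), (4, -3), (-6, 2).
Their circumcentre is (-4/7, 5/14) with r² = 6305/196.
The farthest remaining point (0, 5) is at distance² 4289/196 ≤ 6305/196.
Diameter = 2r = 2√(6305/196) ≈ 11.343.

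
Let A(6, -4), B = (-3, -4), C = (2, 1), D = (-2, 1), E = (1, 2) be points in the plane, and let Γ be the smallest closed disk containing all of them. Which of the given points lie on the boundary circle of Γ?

The minimum enclosing circle is determined by three boundary points: A, B, D.
Their circumcentre is (1.5, -2.3) with r² = 23.14.
The farthest remaining point E is at distance² 18.74 ≤ 23.14.
The points at distance exactly r from the centre are A, B, D — 3 points.

A, B, D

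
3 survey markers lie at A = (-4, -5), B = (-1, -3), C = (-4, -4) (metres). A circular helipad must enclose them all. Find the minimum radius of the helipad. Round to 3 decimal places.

Side lengths²: AB² = 13, AC² = 1, BC² = 10.
Since AB² = 13 ≥ 10 + 1 = 11, the angle opposite AB is not acute, so the smallest enclosing circle has AB as diameter.
Centre = midpoint of AB = (-2.5, -4), r² = 13/4 = 3.25.
r = √(3.25) ≈ 1.803.

1.803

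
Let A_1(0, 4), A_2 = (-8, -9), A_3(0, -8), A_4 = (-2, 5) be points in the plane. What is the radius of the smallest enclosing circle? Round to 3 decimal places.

7.645

The minimum enclosing circle is determined by three boundary points: A_1, A_2, A_4.
Their circumcentre is (-149/34, -77/34) with r² = 33785/578.
The farthest remaining point A_3 is at distance² 30113/578 ≤ 33785/578.
r = √(33785/578) ≈ 7.645.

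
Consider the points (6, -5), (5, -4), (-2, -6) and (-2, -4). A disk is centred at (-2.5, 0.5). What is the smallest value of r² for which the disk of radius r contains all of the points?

The required radius is the distance from (-2.5, 0.5) to the farthest point.
Squared distances: 102.5, 76.5, 42.5, 20.5.
Maximum is 102.5, attained at (6, -5).

102.5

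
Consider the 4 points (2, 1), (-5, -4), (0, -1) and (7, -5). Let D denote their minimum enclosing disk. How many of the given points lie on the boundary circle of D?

2

The farthest pair is (-5, -4)–(7, -5) with squared distance 145. The circle on this segment as diameter has centre (1, -4.5) and r² = 145/4 = 36.25.
Check (2, 1): distance² to centre = 31.25 ≤ 36.25, so it lies inside.
All remaining points lie in this disk, and no smaller disk contains both endpoints, so this is the minimum enclosing circle.
The points at distance exactly r from the centre are (-5, -4), (7, -5) — 2 points.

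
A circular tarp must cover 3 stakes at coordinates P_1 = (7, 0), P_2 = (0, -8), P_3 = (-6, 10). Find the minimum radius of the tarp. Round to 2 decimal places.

Side lengths²: P_1P_2² = 113, P_1P_3² = 269, P_2P_3² = 360.
Since P_2P_3² = 360 < 269 + 113 = 382, the triangle is acute, so the smallest enclosing circle is the circumcircle.
Circumcentre = (-141/58, 69/58), r² = 151985/1682.
r = √(151985/1682) ≈ 9.51.

9.51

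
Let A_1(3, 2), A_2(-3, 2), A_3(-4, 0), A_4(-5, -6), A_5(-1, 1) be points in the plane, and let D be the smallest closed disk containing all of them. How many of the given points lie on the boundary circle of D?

A smallest enclosing disk is always determined by at most three of the input points on its boundary.
The farthest pair is A_1–A_4 with squared distance 128. The circle on this segment as diameter has centre (-1, -2) and r² = 128/4 = 32.
Check A_2: distance² to centre = 20 ≤ 32, so it lies inside.
All remaining points lie in this disk, and no smaller disk contains both endpoints, so this is the minimum enclosing circle.
The points at distance exactly r from the centre are A_1, A_4 — 2 points.

2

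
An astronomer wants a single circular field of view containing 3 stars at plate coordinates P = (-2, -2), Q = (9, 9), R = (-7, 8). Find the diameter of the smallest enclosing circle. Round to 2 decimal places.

16.90

Side lengths²: PQ² = 242, PR² = 125, QR² = 257.
Since QR² = 257 < 242 + 125 = 367, the triangle is acute, so the smallest enclosing circle is the circumcircle.
Circumcentre = (7/6, 35/6), r² = 1285/18.
Diameter = 2r = 2√(1285/18) ≈ 16.90.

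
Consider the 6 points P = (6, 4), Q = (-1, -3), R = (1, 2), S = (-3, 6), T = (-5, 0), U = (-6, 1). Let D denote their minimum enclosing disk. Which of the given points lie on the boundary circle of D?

P, U

The farthest pair is P–U with squared distance 153. The circle on this segment as diameter has centre (0, 2.5) and r² = 153/4 = 38.25.
Check Q: distance² to centre = 31.25 ≤ 38.25, so it lies inside.
All remaining points lie in this disk, and no smaller disk contains both endpoints, so this is the minimum enclosing circle.
The points at distance exactly r from the centre are P, U — 2 points.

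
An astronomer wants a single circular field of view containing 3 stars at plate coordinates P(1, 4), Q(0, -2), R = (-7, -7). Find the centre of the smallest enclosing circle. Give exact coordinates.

(-3, -1.5)

Side lengths²: PQ² = 37, PR² = 185, QR² = 74.
Since PR² = 185 ≥ 74 + 37 = 111, the angle opposite PR is not acute, so the smallest enclosing circle has PR as diameter.
Centre = midpoint of PR = (-3, -1.5), r² = 185/4 = 46.25.
Centre = (-3, -1.5).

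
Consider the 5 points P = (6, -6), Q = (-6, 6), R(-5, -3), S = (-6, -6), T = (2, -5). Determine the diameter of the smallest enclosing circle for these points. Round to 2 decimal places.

The farthest pair is P–Q with squared distance 288. The circle on this segment as diameter has centre (0, 0) and r² = 288/4 = 72.
Check R: distance² to centre = 34 ≤ 72, so it lies inside.
All remaining points lie in this disk, and no smaller disk contains both endpoints, so this is the minimum enclosing circle.
Diameter = 2r = 2√72 ≈ 16.97.

16.97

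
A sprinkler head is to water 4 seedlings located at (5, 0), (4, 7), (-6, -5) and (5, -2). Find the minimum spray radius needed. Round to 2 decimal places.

7.81

The farthest pair is (4, 7)–(-6, -5) with squared distance 244. The circle on this segment as diameter has centre (-1, 1) and r² = 244/4 = 61.
Check (5, 0): distance² to centre = 37 ≤ 61, so it lies inside.
All remaining points lie in this disk, and no smaller disk contains both endpoints, so this is the minimum enclosing circle.
r = √61 ≈ 7.81.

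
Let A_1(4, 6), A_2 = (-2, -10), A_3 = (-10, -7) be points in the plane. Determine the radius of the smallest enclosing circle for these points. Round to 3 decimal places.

9.552

Side lengths²: A_1A_2² = 292, A_1A_3² = 365, A_2A_3² = 73.
Since A_1A_3² = 365 ≥ 292 + 73 = 365, the angle opposite A_1A_3 is not acute, so the smallest enclosing circle has A_1A_3 as diameter.
Centre = midpoint of A_1A_3 = (-3, -0.5), r² = 365/4 = 91.25.
r = √(91.25) ≈ 9.552.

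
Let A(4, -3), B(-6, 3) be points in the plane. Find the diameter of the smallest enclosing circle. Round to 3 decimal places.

The smallest circle enclosing two points has them as diameter endpoints.
Centre = midpoint = (-1, 0); r² = |AB|²/4 = 136/4 = 34.
Diameter = 2r = 2√34 ≈ 11.662.

11.662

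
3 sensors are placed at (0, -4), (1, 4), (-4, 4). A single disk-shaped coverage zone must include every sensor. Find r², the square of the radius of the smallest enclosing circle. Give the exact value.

Call the three points A, B, C in the order given.
Side lengths²: AB² = 65, AC² = 80, BC² = 25.
Since AC² = 80 < 65 + 25 = 90, the triangle is acute, so the smallest enclosing circle is the circumcircle.
Circumcentre = (-1.5, 0.25), r² = 20.3125.

20.3125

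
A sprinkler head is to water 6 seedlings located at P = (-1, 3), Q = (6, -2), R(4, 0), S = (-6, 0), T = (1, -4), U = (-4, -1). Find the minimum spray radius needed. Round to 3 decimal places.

6.083

The farthest pair is Q–S with squared distance 148. The circle on this segment as diameter has centre (0, -1) and r² = 148/4 = 37.
Check P: distance² to centre = 17 ≤ 37, so it lies inside.
All remaining points lie in this disk, and no smaller disk contains both endpoints, so this is the minimum enclosing circle.
r = √37 ≈ 6.083.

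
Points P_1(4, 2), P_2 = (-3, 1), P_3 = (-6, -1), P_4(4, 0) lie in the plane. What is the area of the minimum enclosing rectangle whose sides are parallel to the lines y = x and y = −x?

58.5

In coordinates u = x + y, v = x − y the rectangle is axis-aligned; the map (x,y)→(u,v) scales areas by 2.
u-values: 6, -2, -7, 4; range = 6 − (-7) = 13.
v-values: 2, -4, -5, 4; range = 4 − (-5) = 9.
Area = (13 × 9) / 2 = 58.5.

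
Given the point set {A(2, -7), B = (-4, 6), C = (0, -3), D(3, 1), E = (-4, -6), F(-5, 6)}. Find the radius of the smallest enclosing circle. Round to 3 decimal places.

The farthest pair is A–F with squared distance 218. The circle on this segment as diameter has centre (-1.5, -0.5) and r² = 218/4 = 54.5.
Check B: distance² to centre = 48.5 ≤ 54.5, so it lies inside.
All remaining points lie in this disk, and no smaller disk contains both endpoints, so this is the minimum enclosing circle.
r = √(54.5) ≈ 7.382.

7.382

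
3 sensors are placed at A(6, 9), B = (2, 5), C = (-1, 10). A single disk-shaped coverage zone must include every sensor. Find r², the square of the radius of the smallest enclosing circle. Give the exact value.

13.28125

Side lengths²: AB² = 32, AC² = 50, BC² = 34.
Since AC² = 50 < 34 + 32 = 66, the triangle is acute, so the smallest enclosing circle is the circumcircle.
Circumcentre = (2.375, 8.625), r² = 13.28125.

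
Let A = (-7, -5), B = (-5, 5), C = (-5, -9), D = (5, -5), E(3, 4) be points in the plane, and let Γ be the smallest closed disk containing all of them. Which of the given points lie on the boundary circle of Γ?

B, C, E

By Welzl's lemma the MEC is supported by two points (diametrically opposite) or three points (on a circumcircle).
The minimum enclosing circle is determined by three boundary points: B, C, E.
Their circumcentre is (-1.8125, -2) with r² = 59.16015625.
The farthest remaining point D is at distance² 55.41015625 ≤ 59.16015625.
The points at distance exactly r from the centre are B, C, E — 3 points.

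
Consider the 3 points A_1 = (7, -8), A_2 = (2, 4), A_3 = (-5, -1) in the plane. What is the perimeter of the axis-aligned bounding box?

48

Width = max x − min x = 7 − (-5) = 12.
Height = max y − min y = 4 − (-8) = 12.
Perimeter = 2(12 + 12) = 48.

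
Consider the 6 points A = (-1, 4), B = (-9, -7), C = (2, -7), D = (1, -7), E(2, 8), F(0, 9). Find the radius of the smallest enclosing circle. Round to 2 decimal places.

9.30

A smallest enclosing disk is always determined by at most three of the input points on its boundary.
The farthest pair is B–E with squared distance 346. The circle on this segment as diameter has centre (-3.5, 0.5) and r² = 346/4 = 86.5.
Check A: distance² to centre = 18.5 ≤ 86.5, so it lies inside.
All remaining points lie in this disk, and no smaller disk contains both endpoints, so this is the minimum enclosing circle.
r = √(86.5) ≈ 9.30.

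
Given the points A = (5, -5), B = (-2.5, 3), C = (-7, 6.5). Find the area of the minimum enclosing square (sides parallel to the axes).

144

The bounding box has width 12 and height 11.5.
An axis-aligned square enclosing the set must have side ≥ max(width, height).
So the minimum side is max(12, 11.5) = 12.
Area = 12² = 144.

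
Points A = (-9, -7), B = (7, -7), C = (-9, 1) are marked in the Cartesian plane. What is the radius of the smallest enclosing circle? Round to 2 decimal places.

8.94

Side lengths²: AB² = 256, AC² = 64, BC² = 320.
Since BC² = 320 ≥ 256 + 64 = 320, the angle opposite BC is not acute, so the smallest enclosing circle has BC as diameter.
Centre = midpoint of BC = (-1, -3), r² = 320/4 = 80.
r = √80 ≈ 8.94.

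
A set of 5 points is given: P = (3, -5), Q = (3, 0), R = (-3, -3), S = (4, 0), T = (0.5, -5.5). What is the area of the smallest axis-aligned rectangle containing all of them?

x ranges over [-3, 4], width 7.
y ranges over [-5.5, 0], height 5.5.
Area = 7 × 5.5 = 38.5.

38.5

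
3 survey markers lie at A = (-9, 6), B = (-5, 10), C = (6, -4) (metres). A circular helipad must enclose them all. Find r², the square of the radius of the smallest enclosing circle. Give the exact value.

82.42

Side lengths²: AB² = 32, AC² = 325, BC² = 317.
Since AC² = 325 < 317 + 32 = 349, the triangle is acute, so the smallest enclosing circle is the circumcircle.
Circumcentre = (-0.9, 1.9), r² = 82.42.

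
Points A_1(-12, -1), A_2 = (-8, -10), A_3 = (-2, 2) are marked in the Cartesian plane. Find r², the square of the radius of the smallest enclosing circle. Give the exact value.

52865/1156

Side lengths²: A_1A_2² = 97, A_1A_3² = 109, A_2A_3² = 180.
Since A_2A_3² = 180 < 109 + 97 = 206, the triangle is acute, so the smallest enclosing circle is the circumcircle.
Circumcentre = (-98/17, -123/34), r² = 52865/1156.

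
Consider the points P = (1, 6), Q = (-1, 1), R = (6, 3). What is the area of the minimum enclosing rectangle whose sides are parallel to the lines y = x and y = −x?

In coordinates u = x + y, v = x − y the rectangle is axis-aligned; the map (x,y)→(u,v) scales areas by 2.
u-values: 7, 0, 9; range = 9 − 0 = 9.
v-values: -5, -2, 3; range = 3 − (-5) = 8.
Area = (9 × 8) / 2 = 36.

36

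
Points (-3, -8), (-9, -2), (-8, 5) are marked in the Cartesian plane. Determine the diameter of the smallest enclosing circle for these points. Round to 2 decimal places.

Call the three points A, B, C in the order given.
Side lengths²: AB² = 72, AC² = 194, BC² = 50.
Since AC² = 194 ≥ 72 + 50 = 122, the angle opposite AC is not acute, so the smallest enclosing circle has AC as diameter.
Centre = midpoint of AC = (-5.5, -1.5), r² = 194/4 = 48.5.
Diameter = 2r = 2√(48.5) ≈ 13.93.

13.93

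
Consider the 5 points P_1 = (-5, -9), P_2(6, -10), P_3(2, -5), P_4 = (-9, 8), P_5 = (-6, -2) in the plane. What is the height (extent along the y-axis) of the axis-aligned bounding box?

18

max y = 8, min y = -10, so height = 18.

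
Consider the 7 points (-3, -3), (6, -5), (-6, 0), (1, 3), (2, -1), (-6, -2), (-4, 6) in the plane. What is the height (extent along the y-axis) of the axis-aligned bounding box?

max y = 6, min y = -5, so height = 11.

11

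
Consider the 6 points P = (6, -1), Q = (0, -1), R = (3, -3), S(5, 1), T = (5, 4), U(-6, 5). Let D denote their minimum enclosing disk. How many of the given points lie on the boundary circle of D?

The farthest pair is P–U with squared distance 180. The circle on this segment as diameter has centre (0, 2) and r² = 180/4 = 45.
Check Q: distance² to centre = 9 ≤ 45, so it lies inside.
All remaining points lie in this disk, and no smaller disk contains both endpoints, so this is the minimum enclosing circle.
The points at distance exactly r from the centre are P, U — 2 points.

2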